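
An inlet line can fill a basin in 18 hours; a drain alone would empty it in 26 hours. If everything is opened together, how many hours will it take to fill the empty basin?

117/2 hours

Net rate = 1/18 − 1/26 = (13 − 9)/234 = 4/234 = 2/117 per hour.
Filling time = 1 ÷ (2/117) = 117/2 hours.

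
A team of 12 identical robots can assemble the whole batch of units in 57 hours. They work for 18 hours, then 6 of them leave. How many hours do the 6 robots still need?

78 hours

One robot does 1/684 of the job per hour.
After 18 hours with 12 robots, 6/19 is done (13/19 left).
With 6 robots the rate is 6/684 = 1/114, so the rest takes 13/19 ÷ 1/114 = 78 hours.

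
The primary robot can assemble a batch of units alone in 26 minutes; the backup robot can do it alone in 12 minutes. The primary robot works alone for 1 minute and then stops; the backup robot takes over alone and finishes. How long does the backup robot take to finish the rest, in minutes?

In 1 minute the primary robot does 1/26 of the job, leaving 25/26.
The backup robot works at 1/12 per minute, so finishing takes 25/26 ÷ 1/12 = 150/13 minutes.

150/13 minutes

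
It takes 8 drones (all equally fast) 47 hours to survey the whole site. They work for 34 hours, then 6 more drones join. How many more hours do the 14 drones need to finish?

52/7 hours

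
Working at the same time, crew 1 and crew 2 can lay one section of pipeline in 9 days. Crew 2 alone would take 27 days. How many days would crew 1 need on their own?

27/2 days

Combined rate is 1/9 per day.
Known contribution: 1/27 per day.
So crew 1's rate is 1/9 − 1/27 = 2/27, meaning 27/2 days alone.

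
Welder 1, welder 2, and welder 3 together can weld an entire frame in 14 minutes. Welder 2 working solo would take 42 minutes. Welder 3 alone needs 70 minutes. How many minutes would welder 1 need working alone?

30 minutes

Combined rate is 1/14 per minute.
Known contribution: 1/42 + 1/70 = (5 + 3)/210 = 8/210 = 4/105 per minute.
So welder 1's rate is 1/14 − 4/105 = 1/30, meaning 30 minutes alone.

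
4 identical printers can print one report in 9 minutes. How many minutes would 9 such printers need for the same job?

Total work is 4·9 = 36 printer-minutes.
With 9 printers: 36/9 = 4 minutes.

4 minutes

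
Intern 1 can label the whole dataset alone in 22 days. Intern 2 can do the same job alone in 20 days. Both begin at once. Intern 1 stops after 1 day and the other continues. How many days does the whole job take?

In the first 1 day the combined rate is 21/220, so 21/220 of the job is done, leaving 199/220.
After Intern 1 leaves the rate is 1/20 per day; the remaining 199/220 takes 199/11 days.
Total = 1 + 199/11 = 210/11 days.

210/11 days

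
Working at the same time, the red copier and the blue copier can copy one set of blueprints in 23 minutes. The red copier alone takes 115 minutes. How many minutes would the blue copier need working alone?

115/4 minutes

Combined rate is 1/23 per minute.
Known contribution: 1/115 per minute.
So the blue copier's rate is 1/23 − 1/115 = 4/115, meaning 115/4 minutes alone.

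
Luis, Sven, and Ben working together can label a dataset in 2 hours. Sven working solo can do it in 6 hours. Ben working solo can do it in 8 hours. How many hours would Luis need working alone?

Combined rate is 1/2 per hour.
Known contribution: 1/6 + 1/8 = (4 + 3)/24 = 7/24 per hour.
So Luis's rate is 1/2 − 7/24 = 5/24, meaning 24/5 hours alone.

24/5 hours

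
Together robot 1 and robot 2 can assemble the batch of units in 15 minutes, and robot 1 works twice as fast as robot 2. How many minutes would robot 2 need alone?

Let robot 2's rate be r; then robot 1's rate is 2r, so together (2 + 1)r = 3r = 1/15.
Thus r = 1/45 per minute.
Robot 2 alone: 45 minutes; robot 1 alone: 45/2 minutes.

45 minutes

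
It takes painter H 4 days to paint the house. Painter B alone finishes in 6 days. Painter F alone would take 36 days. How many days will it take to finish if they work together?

Combined rate: 1/4 + 1/6 + 1/36 = (9 + 6 + 1)/36 = 16/36 = 4/9 per day.
Time = 1 ÷ (4/9) = 9/4 days.

9/4 days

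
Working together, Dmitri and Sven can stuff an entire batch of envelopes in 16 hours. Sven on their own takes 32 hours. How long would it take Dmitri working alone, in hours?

Combined rate is 1/16 per hour.
Known contribution: 1/32 per hour.
So Dmitri's rate is 1/16 − 1/32 = 1/32, meaning 32 hours alone.

32 hours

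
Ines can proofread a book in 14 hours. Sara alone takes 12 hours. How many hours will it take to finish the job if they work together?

84/13 hours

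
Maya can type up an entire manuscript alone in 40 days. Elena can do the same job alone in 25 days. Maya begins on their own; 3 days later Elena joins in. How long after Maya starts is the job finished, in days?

In the first 3 days Maya alone does 3/40 of the job, leaving 37/40.
Once everyone is working, combined rate: 1/40 + 1/25 = (5 + 8)/200 = 13/200 per day.
Remaining 37/40 at 13/200 per day takes 185/13 days.
Total from the start = 3 + 185/13 = 224/13 days.

224/13 days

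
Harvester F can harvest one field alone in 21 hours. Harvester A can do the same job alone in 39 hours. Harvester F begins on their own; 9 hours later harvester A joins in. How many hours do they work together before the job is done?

In the first 9 hours harvester F alone does 9/21 = 3/7 of the job, leaving 4/7.
Once everyone is working, combined rate: 1/21 + 1/39 = (13 + 7)/273 = 20/273 per hour.
Remaining 4/7 at 20/273 per hour takes 39/5 hours.

39/5 hours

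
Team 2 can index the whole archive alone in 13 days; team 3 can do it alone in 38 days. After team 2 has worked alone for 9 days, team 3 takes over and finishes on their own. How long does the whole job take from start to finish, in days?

In 9 days team 2 does 9/13 of the job, leaving 4/13.
Team 3 works at 1/38 per day, so finishing takes 4/13 ÷ 1/38 = 152/13 days.
Total time = 9 + 152/13 = 269/13 days.

269/13 days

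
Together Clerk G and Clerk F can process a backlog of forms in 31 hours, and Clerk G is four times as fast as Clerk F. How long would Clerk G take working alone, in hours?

155/4 hours

Let Clerk F's rate be r; then Clerk G's rate is 4r, so together (4 + 1)r = 5r = 1/31.
Thus r = 1/155 per hour.
Clerk F alone: 155 hours; Clerk G alone: 155/4 hours.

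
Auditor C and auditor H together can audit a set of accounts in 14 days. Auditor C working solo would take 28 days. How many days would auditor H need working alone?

Combined rate is 1/14 per day.
Known contribution: 1/28 per day.
So auditor H's rate is 1/14 − 1/28 = 1/28, meaning 28 days alone.

28 days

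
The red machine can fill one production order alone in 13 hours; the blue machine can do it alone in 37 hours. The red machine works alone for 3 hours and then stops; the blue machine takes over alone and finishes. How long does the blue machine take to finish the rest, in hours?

370/13 hours

In 3 hours the red machine does 3/13 of the job, leaving 10/13.
The blue machine works at 1/37 per hour, so finishing takes 10/13 ÷ 1/37 = 370/13 hours.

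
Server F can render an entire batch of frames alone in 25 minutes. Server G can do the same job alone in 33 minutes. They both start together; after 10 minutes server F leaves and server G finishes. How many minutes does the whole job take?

In the first 10 minutes the combined rate is 58/825, so 116/165 of the job is done, leaving 49/165.
After server F leaves the rate is 1/33 per minute; the remaining 49/165 takes 49/5 minutes.
Total = 10 + 49/5 = 99/5 minutes.

99/5 minutes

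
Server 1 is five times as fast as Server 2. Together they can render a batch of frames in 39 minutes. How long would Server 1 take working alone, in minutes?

Let Server 2's rate be r; then Server 1's rate is 5r, so together (5 + 1)r = 6r = 1/39.
Thus r = 1/234 per minute.
Server 2 alone: 234 minutes; Server 1 alone: 234/5 minutes.

234/5 minutes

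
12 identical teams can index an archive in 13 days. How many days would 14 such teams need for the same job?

Total work is 12·13 = 156 team-days.
With 14 teams: 156/14 = 78/7 days.

78/7 days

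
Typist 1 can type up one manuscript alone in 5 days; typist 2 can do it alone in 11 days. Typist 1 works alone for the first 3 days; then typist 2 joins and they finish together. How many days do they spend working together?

11/8 days

In 3 days typist 1 does 3/5 of the job, leaving 2/5.
Typist 1 and typist 2 together work at 16/55 per day, so finishing takes 2/5 ÷ 16/55 = 11/8 days.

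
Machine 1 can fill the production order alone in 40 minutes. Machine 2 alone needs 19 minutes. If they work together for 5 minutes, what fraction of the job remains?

Combined rate: 1/40 + 1/19 = (19 + 40)/760 = 59/760 per minute.
In 5 minutes they complete 5·59/760 = 59/152 of the job.
So 93/152 remains.

93/152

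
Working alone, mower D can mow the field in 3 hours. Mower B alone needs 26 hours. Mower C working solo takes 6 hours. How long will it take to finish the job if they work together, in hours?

13/7 hours

Combined rate: 1/3 + 1/26 + 1/6 = (26 + 3 + 13)/78 = 42/78 = 7/13 per hour.
Time = 1 ÷ (7/13) = 13/7 hours.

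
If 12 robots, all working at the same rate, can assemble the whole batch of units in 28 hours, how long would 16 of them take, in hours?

21 hours

Total work is 12·28 = 336 robot-hours.
With 16 robots: 336/16 = 21 hours.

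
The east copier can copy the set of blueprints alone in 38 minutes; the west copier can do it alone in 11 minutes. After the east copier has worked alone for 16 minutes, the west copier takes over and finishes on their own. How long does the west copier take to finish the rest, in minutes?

In 16 minutes the east copier does 16/38 = 8/19 of the job, leaving 11/19.
The west copier works at 1/11 per minute, so finishing takes 11/19 ÷ 1/11 = 121/19 minutes.

121/19 minutes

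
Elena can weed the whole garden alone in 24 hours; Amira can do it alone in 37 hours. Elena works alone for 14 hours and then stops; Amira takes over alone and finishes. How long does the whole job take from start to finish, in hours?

In 14 hours Elena does 14/24 = 7/12 of the job, leaving 5/12.
Amira works at 1/37 per hour, so finishing takes 5/12 ÷ 1/37 = 185/12 hours.
Total time = 14 + 185/12 = 353/12 hours.

353/12 hours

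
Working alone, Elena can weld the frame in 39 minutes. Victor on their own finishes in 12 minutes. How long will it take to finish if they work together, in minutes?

Combined rate: 1/39 + 1/12 = (4 + 13)/156 = 17/156 per minute.
Time = 1 ÷ (17/156) = 156/17 minutes.

156/17 minutes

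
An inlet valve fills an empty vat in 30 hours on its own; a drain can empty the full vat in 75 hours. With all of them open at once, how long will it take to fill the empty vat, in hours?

50 hours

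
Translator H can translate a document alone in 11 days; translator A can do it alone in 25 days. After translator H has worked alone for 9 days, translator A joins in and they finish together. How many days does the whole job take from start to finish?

187/18 days

In 9 days translator H does 9/11 of the job, leaving 2/11.
Translator H and translator A together work at 36/275 per day, so finishing takes 2/11 ÷ 36/275 = 25/18 days.
Total time = 9 + 25/18 = 187/18 days.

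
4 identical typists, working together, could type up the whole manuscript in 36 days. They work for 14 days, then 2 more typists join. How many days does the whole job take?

One typist does 1/144 of the job per day.
After 14 days with 4 typists, 7/18 is done (11/18 left).
With 6 typists the rate is 6/144 = 1/24, so the rest takes 11/18 ÷ 1/24 = 44/3 days.
Total = 14 + 44/3 = 86/3 days.

86/3 days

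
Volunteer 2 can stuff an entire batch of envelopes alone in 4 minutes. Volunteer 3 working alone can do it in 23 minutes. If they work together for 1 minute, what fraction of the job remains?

Combined rate: 1/4 + 1/23 = (23 + 4)/92 = 27/92 per minute.
In 1 minute they complete 1·27/92 = 27/92 of the job.
So 65/92 remains.

65/92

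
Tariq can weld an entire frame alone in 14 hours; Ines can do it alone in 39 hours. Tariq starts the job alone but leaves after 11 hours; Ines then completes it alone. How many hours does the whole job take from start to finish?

271/14 hours

In 11 hours Tariq does 11/14 of the job, leaving 3/14.
Ines works at 1/39 per hour, so finishing takes 3/14 ÷ 1/39 = 117/14 hours.
Total time = 11 + 117/14 = 271/14 hours.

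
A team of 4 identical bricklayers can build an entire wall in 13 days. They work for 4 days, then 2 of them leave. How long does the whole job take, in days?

One bricklayer does 1/52 of the job per day.
After 4 days with 4 bricklayers, 4/13 is done (9/13 left).
With 2 bricklayers the rate is 2/52 = 1/26, so the rest takes 9/13 ÷ 1/26 = 18 days.
Total = 4 + 18 = 22 days.

22 days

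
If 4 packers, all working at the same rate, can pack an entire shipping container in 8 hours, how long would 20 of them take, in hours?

Total work is 4·8 = 32 packer-hours.
With 20 packers: 32/20 = 8/5 hours.

8/5 hours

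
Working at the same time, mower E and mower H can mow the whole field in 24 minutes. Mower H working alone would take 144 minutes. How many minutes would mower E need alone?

144/5 minutes

Combined rate is 1/24 per minute.
Known contribution: 1/144 per minute.
So mower E's rate is 1/24 − 1/144 = 5/144, meaning 144/5 minutes alone.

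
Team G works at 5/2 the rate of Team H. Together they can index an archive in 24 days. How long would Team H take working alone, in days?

Let Team H's rate be r; then Team G's rate is (5/2)r, so together (5/2 + 1)r = (7/2)r = 1/24.
Thus r = 1/84 per day.
Team H alone: 84 days; Team G alone: 168/5 days.

84 days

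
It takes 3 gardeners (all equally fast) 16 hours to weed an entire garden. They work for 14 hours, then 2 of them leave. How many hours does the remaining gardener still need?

One gardener does 1/48 of the job per hour.
After 14 hours with 3 gardeners, 7/8 is done (1/8 left).
With 1 gardener the rate is 1/48, so the rest takes 1/8 ÷ 1/48 = 6 hours.

6 hours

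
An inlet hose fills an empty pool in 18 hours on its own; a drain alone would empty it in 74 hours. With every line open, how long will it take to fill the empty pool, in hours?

Net rate = 1/18 − 1/74 = (37 − 9)/666 = 28/666 = 14/333 per hour.
Filling time = 1 ÷ (14/333) = 333/14 hours.

333/14 hours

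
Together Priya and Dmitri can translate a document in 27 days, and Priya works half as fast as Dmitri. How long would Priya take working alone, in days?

Let Dmitri's rate be r; then Priya's rate is (1/2)r, so together (1/2 + 1)r = (3/2)r = 1/27.
Thus r = 2/81 per day.
Dmitri alone: 81/2 days; Priya alone: 81 days.

81 days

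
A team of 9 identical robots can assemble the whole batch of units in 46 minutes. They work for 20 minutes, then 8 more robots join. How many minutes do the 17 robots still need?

One robot does 1/414 of the job per minute.
After 20 minutes with 9 robots, 10/23 is done (13/23 left).
With 17 robots the rate is 17/414, so the rest takes 13/23 ÷ 17/414 = 234/17 minutes.

234/17 minutes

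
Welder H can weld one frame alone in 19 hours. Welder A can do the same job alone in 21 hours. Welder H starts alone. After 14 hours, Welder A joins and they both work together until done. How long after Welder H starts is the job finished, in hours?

133/8 hours

In the first 14 hours Welder H alone does 14/19 of the job, leaving 5/19.
Once everyone is working, combined rate: 1/19 + 1/21 = (21 + 19)/399 = 40/399 per hour.
Remaining 5/19 at 40/399 per hour takes 21/8 hours.
Total from the start = 14 + 21/8 = 133/8 hours.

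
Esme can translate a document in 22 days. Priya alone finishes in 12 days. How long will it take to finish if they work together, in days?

With two workers the combined time is the product over the sum: 22·12/(22+12) = 264/34 = 132/17 days.

132/17 days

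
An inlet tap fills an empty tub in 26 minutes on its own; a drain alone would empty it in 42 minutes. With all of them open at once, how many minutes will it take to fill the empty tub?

273/4 minutes

Net rate = 1/26 − 1/42 = (21 − 13)/546 = 8/546 = 4/273 per minute.
Filling time = 1 ÷ (4/273) = 273/4 minutes.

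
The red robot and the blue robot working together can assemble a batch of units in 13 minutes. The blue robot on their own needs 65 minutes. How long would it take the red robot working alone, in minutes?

65/4 minutes

Combined rate is 1/13 per minute.
Known contribution: 1/65 per minute.
So the red robot's rate is 1/13 − 1/65 = 4/65, meaning 65/4 minutes alone.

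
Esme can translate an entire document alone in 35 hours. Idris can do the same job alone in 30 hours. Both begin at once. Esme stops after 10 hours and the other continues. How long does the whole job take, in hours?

150/7 hours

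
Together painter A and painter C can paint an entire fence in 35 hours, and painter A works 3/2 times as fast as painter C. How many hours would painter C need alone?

175/2 hours

Let painter C's rate be r; then painter A's rate is (3/2)r, so together (3/2 + 1)r = (5/2)r = 1/35.
Thus r = 2/175 per hour.
Painter C alone: 175/2 hours; painter A alone: 175/3 hours.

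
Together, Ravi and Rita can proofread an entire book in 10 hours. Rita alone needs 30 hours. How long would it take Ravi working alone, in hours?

15 hours

Combined rate is 1/10 per hour.
Known contribution: 1/30 per hour.
So Ravi's rate is 1/10 − 1/30 = 1/15, meaning 15 hours alone.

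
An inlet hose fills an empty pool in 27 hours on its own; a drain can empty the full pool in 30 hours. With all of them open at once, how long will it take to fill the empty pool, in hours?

270 hours

Net rate = 1/27 − 1/30 = (10 − 9)/270 = 1/270 per hour.
Filling time = 1 ÷ (1/270) = 270 hours.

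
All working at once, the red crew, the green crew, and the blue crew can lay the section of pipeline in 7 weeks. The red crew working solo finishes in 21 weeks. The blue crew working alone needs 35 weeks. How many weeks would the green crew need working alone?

15 weeks

Combined rate is 1/7 per week.
Known contribution: 1/21 + 1/35 = (5 + 3)/105 = 8/105 per week.
So the green crew's rate is 1/7 − 8/105 = 1/15, meaning 15 weeks alone.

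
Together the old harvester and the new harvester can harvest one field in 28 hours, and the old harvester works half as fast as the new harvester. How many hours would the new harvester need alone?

Let the new harvester's rate be r; then the old harvester's rate is (1/2)r, so together (1/2 + 1)r = (3/2)r = 1/28.
Thus r = 1/42 per hour.
The new harvester alone: 42 hours; the old harvester alone: 84 hours.

42 hours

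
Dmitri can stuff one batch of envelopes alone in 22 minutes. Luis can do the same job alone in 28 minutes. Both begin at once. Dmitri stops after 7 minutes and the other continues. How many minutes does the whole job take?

In the first 7 minutes the combined rate is 25/308, so 25/44 of the job is done, leaving 19/44.
After Dmitri leaves the rate is 1/28 per minute; the remaining 19/44 takes 133/11 minutes.
Total = 7 + 133/11 = 210/11 minutes.

210/11 minutes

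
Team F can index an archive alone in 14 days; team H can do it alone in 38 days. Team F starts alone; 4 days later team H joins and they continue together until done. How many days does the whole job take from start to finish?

In 4 days team F does 4/14 = 2/7 of the job, leaving 5/7.
Team F and team H together work at 13/133 per day, so finishing takes 5/7 ÷ 13/133 = 95/13 days.
Total time = 4 + 95/13 = 147/13 days.

147/13 days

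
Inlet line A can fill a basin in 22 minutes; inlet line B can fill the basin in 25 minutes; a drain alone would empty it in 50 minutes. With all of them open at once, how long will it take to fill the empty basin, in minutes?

Net rate = 1/22 + 1/25 − 1/50 = (25 + 22 − 11)/550 = 36/550 = 18/275 per minute.
Filling time = 1 ÷ (18/275) = 275/18 minutes.

275/18 minutes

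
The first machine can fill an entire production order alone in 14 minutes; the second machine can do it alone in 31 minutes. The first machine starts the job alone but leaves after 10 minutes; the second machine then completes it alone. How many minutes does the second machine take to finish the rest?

62/7 minutes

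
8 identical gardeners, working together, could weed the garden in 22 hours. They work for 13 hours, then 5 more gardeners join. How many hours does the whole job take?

241/13 hours

One gardener does 1/176 of the job per hour.
After 13 hours with 8 gardeners, 13/22 is done (9/22 left).
With 13 gardeners the rate is 13/176, so the rest takes 9/22 ÷ 13/176 = 72/13 hours.
Total = 13 + 72/13 = 241/13 hours.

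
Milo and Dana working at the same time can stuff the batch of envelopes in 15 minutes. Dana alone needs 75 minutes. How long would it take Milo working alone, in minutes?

Combined rate is 1/15 per minute.
Known contribution: 1/75 per minute.
So Milo's rate is 1/15 − 1/75 = 4/75, meaning 75/4 minutes alone.

75/4 minutes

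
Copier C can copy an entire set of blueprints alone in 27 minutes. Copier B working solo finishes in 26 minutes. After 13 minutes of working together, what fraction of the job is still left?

1/54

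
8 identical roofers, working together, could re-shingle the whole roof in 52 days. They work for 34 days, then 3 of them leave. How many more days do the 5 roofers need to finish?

One roofer does 1/416 of the job per day.
After 34 days with 8 roofers, 17/26 is done (9/26 left).
With 5 roofers the rate is 5/416, so the rest takes 9/26 ÷ 5/416 = 144/5 days.

144/5 days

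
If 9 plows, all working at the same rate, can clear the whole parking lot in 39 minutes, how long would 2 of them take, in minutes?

351/2 minutes

Total work is 9·39 = 351 plow-minutes.
With 2 plows: 351/2 minutes.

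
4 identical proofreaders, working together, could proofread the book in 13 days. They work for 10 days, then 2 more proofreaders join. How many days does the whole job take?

12 days

One proofreader does 1/52 of the job per day.
After 10 days with 4 proofreaders, 10/13 is done (3/13 left).
With 6 proofreaders the rate is 6/52 = 3/26, so the rest takes 3/13 ÷ 3/26 = 2 days.
Total = 10 + 2 = 12 days.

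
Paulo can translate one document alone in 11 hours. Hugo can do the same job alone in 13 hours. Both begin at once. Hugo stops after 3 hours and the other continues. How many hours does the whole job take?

In the first 3 hours the combined rate is 24/143, so 72/143 of the job is done, leaving 71/143.
After Hugo leaves the rate is 1/11 per hour; the remaining 71/143 takes 71/13 hours.
Total = 3 + 71/13 = 110/13 hours.

110/13 hours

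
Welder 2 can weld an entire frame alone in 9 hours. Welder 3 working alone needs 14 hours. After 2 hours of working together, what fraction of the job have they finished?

Combined rate: 1/9 + 1/14 = (14 + 9)/126 = 23/126 per hour.
In 2 hours they complete 2·23/126 = 23/63 of the job.

23/63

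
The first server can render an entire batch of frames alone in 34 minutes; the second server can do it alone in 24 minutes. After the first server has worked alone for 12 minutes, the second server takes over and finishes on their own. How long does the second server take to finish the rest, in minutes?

In 12 minutes the first server does 12/34 = 6/17 of the job, leaving 11/17.
The second server works at 1/24 per minute, so finishing takes 11/17 ÷ 1/24 = 264/17 minutes.

264/17 minutes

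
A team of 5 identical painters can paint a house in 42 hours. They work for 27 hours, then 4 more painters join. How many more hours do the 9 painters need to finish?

One painter does 1/210 of the job per hour.
After 27 hours with 5 painters, 9/14 is done (5/14 left).
With 9 painters the rate is 9/210 = 3/70, so the rest takes 5/14 ÷ 3/70 = 25/3 hours.

25/3 hours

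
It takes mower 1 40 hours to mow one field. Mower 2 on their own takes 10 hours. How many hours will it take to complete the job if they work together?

8 hours

With two workers the combined time is the product over the sum: 40·10/(40+10) = 400/50 = 8 hours.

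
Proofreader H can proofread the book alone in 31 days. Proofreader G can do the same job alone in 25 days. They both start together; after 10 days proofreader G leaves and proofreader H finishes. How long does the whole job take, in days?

In the first 10 days the combined rate is 56/775, so 112/155 of the job is done, leaving 43/155.
After proofreader G leaves the rate is 1/31 per day; the remaining 43/155 takes 43/5 days.
Total = 10 + 43/5 = 93/5 days.

93/5 days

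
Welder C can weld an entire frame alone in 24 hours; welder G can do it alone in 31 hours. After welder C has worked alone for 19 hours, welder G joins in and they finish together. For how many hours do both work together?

31/11 hours

In 19 hours welder C does 19/24 of the job, leaving 5/24.
Welder C and welder G together work at 55/744 per hour, so finishing takes 5/24 ÷ 55/744 = 31/11 hours.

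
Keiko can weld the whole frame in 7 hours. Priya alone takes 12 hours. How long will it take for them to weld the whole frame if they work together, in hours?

With two workers the combined time is the product over the sum: 7·12/(7+12) = 84/19 hours.

84/19 hours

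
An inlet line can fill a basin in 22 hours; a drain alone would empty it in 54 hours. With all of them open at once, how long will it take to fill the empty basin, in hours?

297/8 hours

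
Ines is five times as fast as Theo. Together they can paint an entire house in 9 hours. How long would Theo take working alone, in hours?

54 hours

Let Theo's rate be r; then Ines's rate is 5r, so together (5 + 1)r = 6r = 1/9.
Thus r = 1/54 per hour.
Theo alone: 54 hours; Ines alone: 54/5 hours.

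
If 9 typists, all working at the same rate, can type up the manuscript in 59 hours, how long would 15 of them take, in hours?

177/5 hours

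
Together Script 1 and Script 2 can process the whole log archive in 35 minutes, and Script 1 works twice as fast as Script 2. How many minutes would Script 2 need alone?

105 minutes

Let Script 2's rate be r; then Script 1's rate is 2r, so together (2 + 1)r = 3r = 1/35.
Thus r = 1/105 per minute.
Script 2 alone: 105 minutes; Script 1 alone: 105/2 minutes.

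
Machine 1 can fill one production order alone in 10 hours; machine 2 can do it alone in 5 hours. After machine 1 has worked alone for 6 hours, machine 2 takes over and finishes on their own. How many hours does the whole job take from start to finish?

In 6 hours machine 1 does 6/10 = 3/5 of the job, leaving 2/5.
Machine 2 works at 1/5 per hour, so finishing takes 2/5 ÷ 1/5 = 2 hours.
Total time = 6 + 2 = 8 hours.

8 hours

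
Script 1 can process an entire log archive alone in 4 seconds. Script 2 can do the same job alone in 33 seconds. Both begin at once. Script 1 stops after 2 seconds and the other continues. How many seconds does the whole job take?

In the first 2 seconds the combined rate is 37/132, so 37/66 of the job is done, leaving 29/66.
After script 1 leaves the rate is 1/33 per second; the remaining 29/66 takes 29/2 seconds.
Total = 2 + 29/2 = 33/2 seconds.

33/2 seconds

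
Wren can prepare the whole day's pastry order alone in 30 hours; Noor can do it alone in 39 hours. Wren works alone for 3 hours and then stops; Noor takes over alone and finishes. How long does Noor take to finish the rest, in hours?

In 3 hours Wren does 3/30 = 1/10 of the job, leaving 9/10.
Noor works at 1/39 per hour, so finishing takes 9/10 ÷ 1/39 = 351/10 hours.

351/10 hours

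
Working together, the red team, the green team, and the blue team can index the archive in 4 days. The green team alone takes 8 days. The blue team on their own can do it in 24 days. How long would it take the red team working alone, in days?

Combined rate is 1/4 per day.
Known contribution: 1/8 + 1/24 = (3 + 1)/24 = 4/24 = 1/6 per day.
So the red team's rate is 1/4 − 1/6 = 1/12, meaning 12 days alone.

12 days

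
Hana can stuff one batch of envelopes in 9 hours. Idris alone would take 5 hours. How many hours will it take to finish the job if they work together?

With two workers the combined time is the product over the sum: 9·5/(9+5) = 45/14 hours.

45/14 hours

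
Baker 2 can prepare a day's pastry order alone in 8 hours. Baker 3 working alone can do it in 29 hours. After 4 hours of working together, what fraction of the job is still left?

21/58

Combined rate: 1/8 + 1/29 = (29 + 8)/232 = 37/232 per hour.
In 4 hours they complete 4·37/232 = 37/58 of the job.
So 21/58 remains.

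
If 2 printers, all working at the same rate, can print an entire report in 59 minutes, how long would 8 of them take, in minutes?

59/4 minutes

Total work is 2·59 = 118 printer-minutes.
With 8 printers: 118/8 = 59/4 minutes.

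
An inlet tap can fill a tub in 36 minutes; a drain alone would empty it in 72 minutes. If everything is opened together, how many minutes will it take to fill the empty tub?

Net rate = 1/36 − 1/72 = (2 − 1)/72 = 1/72 per minute.
Filling time = 1 ÷ (1/72) = 72 minutes.

72 minutes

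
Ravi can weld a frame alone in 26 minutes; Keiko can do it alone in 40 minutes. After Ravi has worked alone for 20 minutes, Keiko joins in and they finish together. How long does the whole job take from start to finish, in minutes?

In 20 minutes Ravi does 20/26 = 10/13 of the job, leaving 3/13.
Ravi and Keiko together work at 33/520 per minute, so finishing takes 3/13 ÷ 33/520 = 40/11 minutes.
Total time = 20 + 40/11 = 260/11 minutes.

260/11 minutes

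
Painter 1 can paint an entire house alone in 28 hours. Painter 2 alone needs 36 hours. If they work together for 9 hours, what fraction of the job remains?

3/7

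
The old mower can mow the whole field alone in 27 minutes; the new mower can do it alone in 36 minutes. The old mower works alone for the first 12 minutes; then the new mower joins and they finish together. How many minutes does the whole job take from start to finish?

144/7 minutes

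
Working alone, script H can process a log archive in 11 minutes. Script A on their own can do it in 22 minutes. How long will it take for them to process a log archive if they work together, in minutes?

22/3 minutes

With two workers the combined time is the product over the sum: 11·22/(11+22) = 242/33 = 22/3 minutes.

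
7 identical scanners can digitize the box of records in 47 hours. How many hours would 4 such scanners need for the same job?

329/4 hours

Total work is 7·47 = 329 scanner-hours.
With 4 scanners: 329/4 hours.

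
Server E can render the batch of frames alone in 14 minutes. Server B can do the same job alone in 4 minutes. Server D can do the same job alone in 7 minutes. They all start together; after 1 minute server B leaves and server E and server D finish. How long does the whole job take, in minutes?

7/2 minutes

In the first 1 minute the combined rate is 13/28, so 13/28 of the job is done, leaving 15/28.
After server B leaves the rate is 3/14 per minute; the remaining 15/28 takes 5/2 minutes.
Total = 1 + 5/2 = 7/2 minutes.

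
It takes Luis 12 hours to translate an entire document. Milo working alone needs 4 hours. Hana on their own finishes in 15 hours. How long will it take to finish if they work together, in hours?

Combined rate: 1/12 + 1/4 + 1/15 = (5 + 15 + 4)/60 = 24/60 = 2/5 per hour.
Time = 1 ÷ (2/5) = 5/2 hours.

5/2 hours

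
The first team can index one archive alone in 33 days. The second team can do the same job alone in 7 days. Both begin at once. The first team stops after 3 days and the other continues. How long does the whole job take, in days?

In the first 3 days the combined rate is 40/231, so 40/77 of the job is done, leaving 37/77.
After the first team leaves the rate is 1/7 per day; the remaining 37/77 takes 37/11 days.
Total = 3 + 37/11 = 70/11 days.

70/11 days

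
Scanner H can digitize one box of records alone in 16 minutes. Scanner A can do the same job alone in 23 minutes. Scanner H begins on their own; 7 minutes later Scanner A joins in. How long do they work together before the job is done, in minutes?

69/13 minutes

In the first 7 minutes Scanner H alone does 7/16 of the job, leaving 9/16.
Once everyone is working, combined rate: 1/16 + 1/23 = (23 + 16)/368 = 39/368 per minute.
Remaining 9/16 at 39/368 per minute takes 69/13 minutes.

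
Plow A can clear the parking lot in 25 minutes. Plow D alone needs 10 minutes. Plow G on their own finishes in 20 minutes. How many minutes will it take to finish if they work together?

Combined rate: 1/25 + 1/10 + 1/20 = (4 + 10 + 5)/100 = 19/100 per minute.
Time = 1 ÷ (19/100) = 100/19 minutes.

100/19 minutes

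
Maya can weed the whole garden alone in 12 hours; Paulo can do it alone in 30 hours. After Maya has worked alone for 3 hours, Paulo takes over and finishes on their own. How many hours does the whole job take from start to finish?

51/2 hours

In 3 hours Maya does 3/12 = 1/4 of the job, leaving 3/4.
Paulo works at 1/30 per hour, so finishing takes 3/4 ÷ 1/30 = 45/2 hours.
Total time = 3 + 45/2 = 51/2 hours.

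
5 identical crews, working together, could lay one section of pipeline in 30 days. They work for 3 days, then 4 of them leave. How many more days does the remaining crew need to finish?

One crew does 1/150 of the job per day.
After 3 days with 5 crews, 1/10 is done (9/10 left).
With 1 crew the rate is 1/150, so the rest takes 9/10 ÷ 1/150 = 135 days.

135 days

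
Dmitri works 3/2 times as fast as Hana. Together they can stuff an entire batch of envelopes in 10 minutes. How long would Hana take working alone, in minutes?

Let Hana's rate be r; then Dmitri's rate is (3/2)r, so together (3/2 + 1)r = (5/2)r = 1/10.
Thus r = 1/25 per minute.
Hana alone: 25 minutes; Dmitri alone: 50/3 minutes.

25 minutes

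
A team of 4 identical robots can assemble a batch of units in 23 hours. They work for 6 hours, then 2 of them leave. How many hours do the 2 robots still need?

34 hours

One robot does 1/92 of the job per hour.
After 6 hours with 4 robots, 6/23 is done (17/23 left).
With 2 robots the rate is 2/92 = 1/46, so the rest takes 17/23 ÷ 1/46 = 34 hours.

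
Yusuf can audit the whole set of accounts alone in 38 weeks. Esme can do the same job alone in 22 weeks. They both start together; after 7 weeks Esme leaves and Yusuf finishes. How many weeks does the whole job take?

285/11 weeks

In the first 7 weeks the combined rate is 15/209, so 105/209 of the job is done, leaving 104/209.
After Esme leaves the rate is 1/38 per week; the remaining 104/209 takes 208/11 weeks.
Total = 7 + 208/11 = 285/11 weeks.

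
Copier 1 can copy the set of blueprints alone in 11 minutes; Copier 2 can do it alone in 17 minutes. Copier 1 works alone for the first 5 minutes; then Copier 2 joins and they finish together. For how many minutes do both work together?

In 5 minutes Copier 1 does 5/11 of the job, leaving 6/11.
Copier 1 and Copier 2 together work at 28/187 per minute, so finishing takes 6/11 ÷ 28/187 = 51/14 minutes.

51/14 minutes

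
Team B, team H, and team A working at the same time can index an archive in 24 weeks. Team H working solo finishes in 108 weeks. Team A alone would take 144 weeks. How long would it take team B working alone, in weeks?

Combined rate is 1/24 per week.
Known contribution: 1/108 + 1/144 = (4 + 3)/432 = 7/432 per week.
So team B's rate is 1/24 − 7/432 = 11/432, meaning 432/11 weeks alone.

432/11 weeks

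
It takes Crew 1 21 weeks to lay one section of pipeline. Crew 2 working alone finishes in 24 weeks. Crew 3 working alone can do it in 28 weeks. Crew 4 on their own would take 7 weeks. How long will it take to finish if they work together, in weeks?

Combined rate: 1/21 + 1/24 + 1/28 + 1/7 = (8 + 7 + 6 + 24)/168 = 45/168 = 15/56 per week.
Time = 1 ÷ (15/56) = 56/15 weeks.

56/15 weeks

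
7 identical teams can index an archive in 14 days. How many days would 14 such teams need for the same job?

7 days

Total work is 7·14 = 98 team-days.
With 14 teams: 98/14 = 7 days.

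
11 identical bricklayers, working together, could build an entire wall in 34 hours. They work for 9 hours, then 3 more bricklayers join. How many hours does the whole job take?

401/14 hours

One bricklayer does 1/374 of the job per hour.
After 9 hours with 11 bricklayers, 9/34 is done (25/34 left).
With 14 bricklayers the rate is 14/374 = 7/187, so the rest takes 25/34 ÷ 7/187 = 275/14 hours.
Total = 9 + 275/14 = 401/14 hours.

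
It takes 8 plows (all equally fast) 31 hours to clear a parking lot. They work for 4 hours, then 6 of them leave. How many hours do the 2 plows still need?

One plow does 1/248 of the job per hour.
After 4 hours with 8 plows, 4/31 is done (27/31 left).
With 2 plows the rate is 2/248 = 1/124, so the rest takes 27/31 ÷ 1/124 = 108 hours.

108 hours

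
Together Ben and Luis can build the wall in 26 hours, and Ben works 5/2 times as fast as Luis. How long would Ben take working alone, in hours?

Let Luis's rate be r; then Ben's rate is (5/2)r, so together (5/2 + 1)r = (7/2)r = 1/26.
Thus r = 1/91 per hour.
Luis alone: 91 hours; Ben alone: 182/5 hours.

182/5 hours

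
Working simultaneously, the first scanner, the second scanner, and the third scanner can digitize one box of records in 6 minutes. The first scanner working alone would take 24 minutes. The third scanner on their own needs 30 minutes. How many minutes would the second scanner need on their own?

120/11 minutes

Combined rate is 1/6 per minute.
Known contribution: 1/24 + 1/30 = (5 + 4)/120 = 9/120 = 3/40 per minute.
So the second scanner's rate is 1/6 − 3/40 = 11/120, meaning 120/11 minutes alone.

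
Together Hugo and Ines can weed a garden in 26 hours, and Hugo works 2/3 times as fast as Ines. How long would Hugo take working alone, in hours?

65 hours

Let Ines's rate be r; then Hugo's rate is (2/3)r, so together (2/3 + 1)r = (5/3)r = 1/26.
Thus r = 3/130 per hour.
Ines alone: 130/3 hours; Hugo alone: 65 hours.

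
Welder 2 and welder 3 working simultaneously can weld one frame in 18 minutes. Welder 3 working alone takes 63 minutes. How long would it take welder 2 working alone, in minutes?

126/5 minutes

Combined rate is 1/18 per minute.
Known contribution: 1/63 per minute.
So welder 2's rate is 1/18 − 1/63 = 5/126, meaning 126/5 minutes alone.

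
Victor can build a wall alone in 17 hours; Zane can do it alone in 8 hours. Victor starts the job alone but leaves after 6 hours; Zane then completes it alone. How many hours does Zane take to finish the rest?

88/17 hours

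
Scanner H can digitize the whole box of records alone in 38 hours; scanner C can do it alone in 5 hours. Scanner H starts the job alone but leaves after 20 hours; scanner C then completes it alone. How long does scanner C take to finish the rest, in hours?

In 20 hours scanner H does 20/38 = 10/19 of the job, leaving 9/19.
Scanner C works at 1/5 per hour, so finishing takes 9/19 ÷ 1/5 = 45/19 hours.

45/19 hours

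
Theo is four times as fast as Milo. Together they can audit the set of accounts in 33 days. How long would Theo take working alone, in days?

165/4 days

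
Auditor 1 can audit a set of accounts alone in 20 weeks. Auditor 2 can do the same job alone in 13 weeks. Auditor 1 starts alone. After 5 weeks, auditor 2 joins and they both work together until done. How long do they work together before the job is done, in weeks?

65/11 weeks

In the first 5 weeks auditor 1 alone does 5/20 = 1/4 of the job, leaving 3/4.
Once everyone is working, combined rate: 1/20 + 1/13 = (13 + 20)/260 = 33/260 per week.
Remaining 3/4 at 33/260 per week takes 65/11 weeks.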